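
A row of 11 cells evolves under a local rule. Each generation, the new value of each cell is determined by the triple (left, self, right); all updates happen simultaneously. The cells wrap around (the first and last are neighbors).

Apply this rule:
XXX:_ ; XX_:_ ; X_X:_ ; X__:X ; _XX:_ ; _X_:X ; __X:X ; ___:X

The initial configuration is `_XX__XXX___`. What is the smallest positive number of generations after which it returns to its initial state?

2

X__XX___XXX
_XX__XXX___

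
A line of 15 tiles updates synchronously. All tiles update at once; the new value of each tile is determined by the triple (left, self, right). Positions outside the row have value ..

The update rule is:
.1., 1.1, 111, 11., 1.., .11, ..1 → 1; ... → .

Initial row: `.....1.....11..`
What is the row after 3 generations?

generation 1: ....111...1111.
generation 2: ...11111.111111
generation 3: ..1111111111111

..1111111111111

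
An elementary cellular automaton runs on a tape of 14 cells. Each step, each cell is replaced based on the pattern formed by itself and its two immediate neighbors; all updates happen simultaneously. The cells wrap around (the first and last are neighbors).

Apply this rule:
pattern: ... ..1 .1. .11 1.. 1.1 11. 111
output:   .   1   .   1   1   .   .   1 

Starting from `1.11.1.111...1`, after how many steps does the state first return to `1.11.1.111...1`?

..1....11.1.11
11.1..11....1.
1...111.1..1..
.1.111...11.11
...11.1.11..1.
..11....1.11.1
111.1..1..1...
11...11.11.1.1
1.1.11..1....1
....1.11.1..11
1..1..1...111.
.11.11.1.111..
11..1....11.1.
1.11.1..11....
..1...111.1..1
11.1.111...11.
1....11.1.11..
.1..11....1.11
..111.1..1..1.
.111...11.11.1
.11.1.11..1...
11....1.11.1..
1.1..1..1...11
...11.11.1.111
1.11..1....11.
..1.11.1..11..
.1..1...111.1.
1.11.1.111...1

28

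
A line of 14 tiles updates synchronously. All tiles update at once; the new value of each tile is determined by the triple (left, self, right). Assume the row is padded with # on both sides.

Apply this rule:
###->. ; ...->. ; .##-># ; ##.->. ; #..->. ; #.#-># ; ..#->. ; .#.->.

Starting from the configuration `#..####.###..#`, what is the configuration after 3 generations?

...#...##....#
.......#.....#
.............#

.............#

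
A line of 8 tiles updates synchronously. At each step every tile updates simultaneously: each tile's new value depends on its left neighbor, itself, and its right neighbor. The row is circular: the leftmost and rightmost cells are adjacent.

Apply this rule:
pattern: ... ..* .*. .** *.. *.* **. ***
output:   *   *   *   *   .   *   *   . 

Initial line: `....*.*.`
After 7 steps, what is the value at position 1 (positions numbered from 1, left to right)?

step 1: *******.
step 2: *.....**
step 3: *.*****.
step 4: ***...**
step 5: ..*.***.
step 6: *****.*.
step 7: *...****
position 1 holds *

*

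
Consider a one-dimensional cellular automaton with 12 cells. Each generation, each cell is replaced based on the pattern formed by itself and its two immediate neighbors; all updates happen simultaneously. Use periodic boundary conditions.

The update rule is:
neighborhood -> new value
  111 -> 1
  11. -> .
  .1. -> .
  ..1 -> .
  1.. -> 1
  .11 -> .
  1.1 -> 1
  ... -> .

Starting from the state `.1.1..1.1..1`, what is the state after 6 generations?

1.1..1.1.1..

1.1.1..1.1..
.1.1.1..1.1.
..1.1.1..1.1
1..1.1.1..1.
.1..1.1.1..1
1.1..1.1.1..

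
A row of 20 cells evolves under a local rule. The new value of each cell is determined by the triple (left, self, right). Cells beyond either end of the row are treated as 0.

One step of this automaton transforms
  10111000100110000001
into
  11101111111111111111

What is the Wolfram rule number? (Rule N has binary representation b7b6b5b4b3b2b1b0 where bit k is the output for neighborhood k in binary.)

127

position 3: 111 → 0  (bit 7 = 0)
position 4: 110 → 1  (bit 6 = 1)
position 1: 101 → 1  (bit 5 = 1)
position 5: 100 → 1  (bit 4 = 1)
position 2: 011 → 1  (bit 3 = 1)
position 0: 010 → 1  (bit 2 = 1)
position 7: 001 → 1  (bit 1 = 1)
position 6: 000 → 1  (bit 0 = 1)
bits b7..b0 = 01111111 = 127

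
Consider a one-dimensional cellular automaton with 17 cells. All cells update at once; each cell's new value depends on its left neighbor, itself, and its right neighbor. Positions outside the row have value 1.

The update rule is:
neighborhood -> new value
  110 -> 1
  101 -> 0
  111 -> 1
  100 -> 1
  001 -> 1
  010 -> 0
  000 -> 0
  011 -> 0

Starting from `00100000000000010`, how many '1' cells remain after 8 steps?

11010000000000100
11001000000001011
11110100000010001
11110010000101010
11111101001000000
11111100110100001
11111111010010010
11111111001101100
count of 1: 12

12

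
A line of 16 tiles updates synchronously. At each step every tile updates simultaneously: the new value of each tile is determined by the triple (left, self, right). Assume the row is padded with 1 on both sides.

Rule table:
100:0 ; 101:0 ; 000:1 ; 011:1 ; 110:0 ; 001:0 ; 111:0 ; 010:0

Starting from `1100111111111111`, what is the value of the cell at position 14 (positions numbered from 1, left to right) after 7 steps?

0

0000100000000000
0110001111111110
0100101000000000
0000000011111110
0111111010000000
0100000000111110
0001111110100000
position 14 holds 0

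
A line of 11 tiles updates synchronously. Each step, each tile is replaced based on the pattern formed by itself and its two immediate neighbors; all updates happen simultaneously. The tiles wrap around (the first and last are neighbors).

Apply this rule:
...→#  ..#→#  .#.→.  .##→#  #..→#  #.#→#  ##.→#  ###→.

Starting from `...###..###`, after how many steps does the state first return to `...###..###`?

####.####.#
...###..###

2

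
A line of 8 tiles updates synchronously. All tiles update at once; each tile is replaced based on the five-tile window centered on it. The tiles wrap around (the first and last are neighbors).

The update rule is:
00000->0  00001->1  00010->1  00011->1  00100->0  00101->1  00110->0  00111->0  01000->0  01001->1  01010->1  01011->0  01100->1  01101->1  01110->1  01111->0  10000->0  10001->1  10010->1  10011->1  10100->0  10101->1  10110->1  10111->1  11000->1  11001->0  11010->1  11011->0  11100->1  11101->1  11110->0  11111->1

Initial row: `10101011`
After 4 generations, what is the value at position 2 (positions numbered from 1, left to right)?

generation 1: 11111011
generation 2: 11101010
generation 3: 11111110
generation 4: 10111010
position 2 holds 0

0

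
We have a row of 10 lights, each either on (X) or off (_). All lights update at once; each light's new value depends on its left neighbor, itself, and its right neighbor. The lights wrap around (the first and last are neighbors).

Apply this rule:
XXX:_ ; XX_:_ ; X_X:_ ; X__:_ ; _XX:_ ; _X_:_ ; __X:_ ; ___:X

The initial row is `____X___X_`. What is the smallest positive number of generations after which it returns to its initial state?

2

XXX___X___
____X___X_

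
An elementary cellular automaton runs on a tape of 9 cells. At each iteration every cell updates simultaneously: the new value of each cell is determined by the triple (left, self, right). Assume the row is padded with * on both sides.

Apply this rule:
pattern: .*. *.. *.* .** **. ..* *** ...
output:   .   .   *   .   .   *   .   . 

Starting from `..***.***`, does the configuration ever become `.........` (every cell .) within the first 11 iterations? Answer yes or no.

no

.*...*...
*...*...*
...*...*.
..*...*.*
.*...*.*.
*...*.*.*
...*.*.*.
..*.*.*.*
.*.*.*.*.
*.*.*.*.*
.*.*.*.*.
iteration 11 is .*.*.*.*., still not uniform .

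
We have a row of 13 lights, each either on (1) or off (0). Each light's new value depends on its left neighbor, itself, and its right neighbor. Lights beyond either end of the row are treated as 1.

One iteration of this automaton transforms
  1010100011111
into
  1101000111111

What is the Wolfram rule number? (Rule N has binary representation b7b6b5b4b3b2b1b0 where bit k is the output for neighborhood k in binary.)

position 9: 111 → 1  (bit 7 = 1)
position 0: 110 → 1  (bit 6 = 1)
position 1: 101 → 1  (bit 5 = 1)
position 5: 100 → 0  (bit 4 = 0)
position 8: 011 → 1  (bit 3 = 1)
position 2: 010 → 0  (bit 2 = 0)
position 7: 001 → 1  (bit 1 = 1)
position 6: 000 → 0  (bit 0 = 0)
bits b7..b0 = 11101010 = 234

234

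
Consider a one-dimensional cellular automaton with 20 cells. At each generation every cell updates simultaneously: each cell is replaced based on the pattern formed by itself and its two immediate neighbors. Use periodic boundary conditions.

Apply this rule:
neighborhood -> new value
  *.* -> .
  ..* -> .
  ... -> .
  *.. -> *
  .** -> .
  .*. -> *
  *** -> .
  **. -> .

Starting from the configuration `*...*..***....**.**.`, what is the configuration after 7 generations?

**..**....*.........
..*...*...**........
..**..**....*.......
....*...*...**......
....**..**....*.....
......*...*...**....
......**..**....*...

......**..**....*...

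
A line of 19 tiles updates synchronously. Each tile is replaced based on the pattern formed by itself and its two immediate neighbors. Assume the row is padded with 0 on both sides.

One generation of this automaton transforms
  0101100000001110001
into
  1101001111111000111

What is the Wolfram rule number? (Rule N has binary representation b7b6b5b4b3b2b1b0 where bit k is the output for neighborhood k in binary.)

15

position 13: 111 → 0  (bit 7 = 0)
position 4: 110 → 0  (bit 6 = 0)
position 2: 101 → 0  (bit 5 = 0)
position 5: 100 → 0  (bit 4 = 0)
position 3: 011 → 1  (bit 3 = 1)
position 1: 010 → 1  (bit 2 = 1)
position 0: 001 → 1  (bit 1 = 1)
position 6: 000 → 1  (bit 0 = 1)
bits b7..b0 = 00001111 = 15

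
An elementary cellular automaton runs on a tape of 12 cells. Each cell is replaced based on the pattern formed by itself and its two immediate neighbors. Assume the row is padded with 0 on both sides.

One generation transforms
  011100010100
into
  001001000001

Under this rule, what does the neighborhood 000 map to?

At position 5 the neighborhood is 000; the next row has 1 there.

1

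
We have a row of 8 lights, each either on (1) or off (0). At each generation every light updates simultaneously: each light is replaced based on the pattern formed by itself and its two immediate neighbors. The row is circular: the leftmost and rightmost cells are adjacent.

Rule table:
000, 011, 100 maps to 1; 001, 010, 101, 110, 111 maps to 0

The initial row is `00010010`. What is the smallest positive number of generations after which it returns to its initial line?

11001001
00100101
10010000
01001110
00101001
10000100
01110010
01001001
00100100
10010011
01001010
00100001
10011100
01010010
00001001
11100100
10010010
01001000
00100111
10010100
01000010
00111001
10100100
00010010

24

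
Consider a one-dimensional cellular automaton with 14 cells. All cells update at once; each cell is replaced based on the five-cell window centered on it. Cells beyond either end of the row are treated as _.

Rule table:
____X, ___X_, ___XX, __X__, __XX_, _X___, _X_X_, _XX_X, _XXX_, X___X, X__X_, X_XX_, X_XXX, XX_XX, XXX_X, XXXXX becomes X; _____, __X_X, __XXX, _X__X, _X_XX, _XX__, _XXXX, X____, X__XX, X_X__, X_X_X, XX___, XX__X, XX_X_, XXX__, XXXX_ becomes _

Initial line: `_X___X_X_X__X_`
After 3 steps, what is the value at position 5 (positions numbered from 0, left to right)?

_

step 1: XXXXX_X_X__XXX
step 2: __X_X__X____X_
step 3: XX_X__XXX_XXXX
position 5 holds _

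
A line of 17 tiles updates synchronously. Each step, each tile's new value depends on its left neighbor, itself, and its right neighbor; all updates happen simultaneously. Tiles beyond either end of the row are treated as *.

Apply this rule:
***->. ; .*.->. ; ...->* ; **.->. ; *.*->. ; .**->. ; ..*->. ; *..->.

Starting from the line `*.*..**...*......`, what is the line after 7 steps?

........*...****.
.******...*......
........*...****.  (repeats step 1; period 2)
step 7: ........*...****.

........*...****.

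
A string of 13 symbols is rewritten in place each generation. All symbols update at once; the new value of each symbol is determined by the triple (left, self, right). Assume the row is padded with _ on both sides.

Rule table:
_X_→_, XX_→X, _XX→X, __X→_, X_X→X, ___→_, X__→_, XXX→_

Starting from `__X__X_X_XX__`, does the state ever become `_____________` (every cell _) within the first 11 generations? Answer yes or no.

______X_XXX__
_______XX_X__
_______XXX___
_______X_X___
________X____
_____________
all cells are _ at generation 6

yes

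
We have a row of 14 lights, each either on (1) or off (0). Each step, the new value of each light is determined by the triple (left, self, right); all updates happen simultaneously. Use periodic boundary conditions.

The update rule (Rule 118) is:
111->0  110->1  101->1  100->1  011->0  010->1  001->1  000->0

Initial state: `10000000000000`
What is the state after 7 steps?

11011011111000

11000000000001
01100000000010
10110000000111
11011000001000
01101100011101
10110110100111
11011011111000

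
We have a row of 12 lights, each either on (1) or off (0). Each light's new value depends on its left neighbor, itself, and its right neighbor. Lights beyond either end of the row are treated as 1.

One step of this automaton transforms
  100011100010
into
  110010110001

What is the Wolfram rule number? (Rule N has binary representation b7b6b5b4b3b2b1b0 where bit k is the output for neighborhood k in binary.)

120

position 5: 111 → 0  (bit 7 = 0)
position 0: 110 → 1  (bit 6 = 1)
position 11: 101 → 1  (bit 5 = 1)
position 1: 100 → 1  (bit 4 = 1)
position 4: 011 → 1  (bit 3 = 1)
position 10: 010 → 0  (bit 2 = 0)
position 3: 001 → 0  (bit 1 = 0)
position 2: 000 → 0  (bit 0 = 0)
bits b7..b0 = 01111000 = 120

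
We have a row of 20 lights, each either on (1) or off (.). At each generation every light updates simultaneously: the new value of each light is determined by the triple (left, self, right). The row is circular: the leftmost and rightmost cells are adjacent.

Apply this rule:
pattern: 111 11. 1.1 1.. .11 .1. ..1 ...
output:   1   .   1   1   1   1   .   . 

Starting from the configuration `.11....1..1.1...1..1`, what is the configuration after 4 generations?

11.1...11.1111..11.1
1.111..1.1111.1.1.11
.111.1.11111.1111111
111.1111111.1111111.

111.1111111.1111111.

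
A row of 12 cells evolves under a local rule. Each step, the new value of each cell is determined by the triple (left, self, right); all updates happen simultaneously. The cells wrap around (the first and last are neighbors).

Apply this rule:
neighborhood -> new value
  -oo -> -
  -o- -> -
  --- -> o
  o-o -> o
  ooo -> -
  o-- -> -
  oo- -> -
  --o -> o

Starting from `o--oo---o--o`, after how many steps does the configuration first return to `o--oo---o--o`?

--o---oo--o-
oo--oo---o--
---o---oo--o
-oo--oo---o-
o---o---oo--
--oo--oo---o
-o---o---oo-
o--oo--oo---
--o---o---oo
-o--oo--oo--
o--o---o---o
--o--oo--oo-
oo--o---o---
---o--oo--oo
-oo--o---o--
o---o--oo--o
--oo--o---o-
oo---o--oo--
---oo--o---o
-oo---o--oo-
o---oo--o---
--oo---o--oo
-o---oo--o--
o--oo---o--o

24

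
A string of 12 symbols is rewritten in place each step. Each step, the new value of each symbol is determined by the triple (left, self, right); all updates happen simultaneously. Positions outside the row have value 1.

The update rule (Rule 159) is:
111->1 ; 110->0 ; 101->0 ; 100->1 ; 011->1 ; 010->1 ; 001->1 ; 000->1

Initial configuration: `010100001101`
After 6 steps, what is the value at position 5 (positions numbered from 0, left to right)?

step 1: 010111111001
step 2: 010111110111
step 3: 010111100111
step 4: 010111011111
step 5: 010110011111
step 6: 010101111111
position 5 holds 1

1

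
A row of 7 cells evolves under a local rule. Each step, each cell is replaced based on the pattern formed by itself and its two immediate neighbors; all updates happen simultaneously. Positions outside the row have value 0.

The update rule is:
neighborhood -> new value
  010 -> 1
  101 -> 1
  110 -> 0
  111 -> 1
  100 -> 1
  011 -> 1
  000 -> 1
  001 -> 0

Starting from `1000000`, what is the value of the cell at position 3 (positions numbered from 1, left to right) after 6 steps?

0

step 1: 1111111
step 2: 1111110
step 3: 1111101
step 4: 1111011
step 5: 1110110
step 6: 1101101
position 3 holds 0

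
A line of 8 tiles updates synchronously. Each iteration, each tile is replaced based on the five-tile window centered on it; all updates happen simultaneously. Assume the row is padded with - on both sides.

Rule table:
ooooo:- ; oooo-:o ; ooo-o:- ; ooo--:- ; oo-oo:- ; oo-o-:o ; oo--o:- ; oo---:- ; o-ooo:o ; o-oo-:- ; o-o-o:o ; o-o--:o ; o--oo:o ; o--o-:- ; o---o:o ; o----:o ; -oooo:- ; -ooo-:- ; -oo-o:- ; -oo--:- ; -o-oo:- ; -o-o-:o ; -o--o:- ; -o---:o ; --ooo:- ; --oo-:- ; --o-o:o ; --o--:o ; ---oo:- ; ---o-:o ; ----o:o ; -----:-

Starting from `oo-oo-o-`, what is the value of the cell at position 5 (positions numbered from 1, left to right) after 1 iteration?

-

iteration 1: -----ooo
position 5 holds -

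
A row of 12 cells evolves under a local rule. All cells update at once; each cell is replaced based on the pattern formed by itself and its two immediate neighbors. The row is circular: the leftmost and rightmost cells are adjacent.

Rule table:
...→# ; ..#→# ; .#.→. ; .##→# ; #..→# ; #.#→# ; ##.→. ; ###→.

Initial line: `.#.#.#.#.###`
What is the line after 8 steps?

step 1: #.#.#.#.##..
step 2: .#.#.#.##.##
step 3: #.#.#.##.##.
step 4: .#.#.##.##.#
step 5: #.#.##.##.#.
step 6: .#.##.##.#.#
step 7: #.##.##.#.#.
step 8: .##.##.#.#.#

.##.##.#.#.#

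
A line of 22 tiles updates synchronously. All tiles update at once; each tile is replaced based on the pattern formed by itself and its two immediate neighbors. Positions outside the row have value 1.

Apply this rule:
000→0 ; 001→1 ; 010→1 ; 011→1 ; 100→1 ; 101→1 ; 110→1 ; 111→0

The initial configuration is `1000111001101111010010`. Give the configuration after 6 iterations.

0000011110110000110011

1101101111111001111111
0111111000001111000000
1100001100011001100001
0110011110111111110011
1111110011100000011110
0000011110110000110011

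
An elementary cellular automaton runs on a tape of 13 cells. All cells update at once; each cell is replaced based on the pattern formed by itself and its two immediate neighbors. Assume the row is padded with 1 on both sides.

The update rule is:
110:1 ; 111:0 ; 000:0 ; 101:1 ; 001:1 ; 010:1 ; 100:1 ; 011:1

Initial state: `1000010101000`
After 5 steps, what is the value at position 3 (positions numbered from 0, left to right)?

0

step 1: 1100111111101
step 2: 0111100000111
step 3: 1100110001100
step 4: 0111111011111
step 5: 1100001110000
position 3 holds 0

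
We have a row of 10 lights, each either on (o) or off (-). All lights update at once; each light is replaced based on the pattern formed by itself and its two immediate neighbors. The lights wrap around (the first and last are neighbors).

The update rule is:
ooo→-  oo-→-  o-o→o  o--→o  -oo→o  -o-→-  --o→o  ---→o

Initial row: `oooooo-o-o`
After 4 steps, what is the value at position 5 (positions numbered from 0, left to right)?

o

------o-oo
oooooo-oo-
o-----oo-o
-oooooo-oo
position 5 holds o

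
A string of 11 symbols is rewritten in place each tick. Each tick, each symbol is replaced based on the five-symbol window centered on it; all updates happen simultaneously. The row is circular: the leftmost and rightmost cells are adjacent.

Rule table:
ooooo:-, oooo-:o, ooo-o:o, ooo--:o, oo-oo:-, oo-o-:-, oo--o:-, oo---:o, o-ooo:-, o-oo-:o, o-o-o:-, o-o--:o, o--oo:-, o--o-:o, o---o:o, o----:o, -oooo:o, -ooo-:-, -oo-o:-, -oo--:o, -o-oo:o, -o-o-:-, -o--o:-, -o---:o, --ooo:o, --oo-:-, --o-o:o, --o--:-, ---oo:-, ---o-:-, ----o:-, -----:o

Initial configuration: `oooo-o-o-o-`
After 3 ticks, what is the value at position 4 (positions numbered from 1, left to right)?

tick 1: -ooo------o
tick 2: o--ooooo--o
tick 3: o--oo-oo---
position 4 holds o

o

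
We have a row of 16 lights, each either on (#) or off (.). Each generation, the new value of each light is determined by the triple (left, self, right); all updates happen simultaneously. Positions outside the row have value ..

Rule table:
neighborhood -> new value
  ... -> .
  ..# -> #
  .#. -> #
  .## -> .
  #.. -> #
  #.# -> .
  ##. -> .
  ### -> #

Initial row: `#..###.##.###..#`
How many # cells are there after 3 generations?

10

###.#......#.###
.#..##....##..#.
####..#..#..####
count of #: 10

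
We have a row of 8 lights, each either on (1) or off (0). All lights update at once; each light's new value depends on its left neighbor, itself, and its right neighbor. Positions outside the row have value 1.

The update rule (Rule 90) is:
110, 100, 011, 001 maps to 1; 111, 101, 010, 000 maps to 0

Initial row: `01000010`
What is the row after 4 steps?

00011000

step 1: 00100100
step 2: 11011011
step 3: 01011010
step 4: 00011000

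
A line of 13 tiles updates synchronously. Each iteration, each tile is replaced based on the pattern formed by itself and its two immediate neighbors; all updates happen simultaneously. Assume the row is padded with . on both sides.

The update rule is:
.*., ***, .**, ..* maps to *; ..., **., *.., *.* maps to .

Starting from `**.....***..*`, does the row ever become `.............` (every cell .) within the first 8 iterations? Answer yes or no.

no

*.....***..**
*....***..**.
*...***..**..
*..***..**...
*.***..**....
*.**..**.....
*.*..**......
*.*.**.......
iteration 8 is *.*.**......., still not uniform .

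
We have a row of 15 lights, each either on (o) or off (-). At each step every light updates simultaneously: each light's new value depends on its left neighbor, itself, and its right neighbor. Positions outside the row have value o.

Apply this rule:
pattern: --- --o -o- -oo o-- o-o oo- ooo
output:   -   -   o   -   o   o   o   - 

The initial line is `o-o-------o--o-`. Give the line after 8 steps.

-oo-oo---oo----

oooo------oo-oo
---oo------oo--
o---oo------oo-
oo---oo------oo
-oo---oo-------
o-oo---oo------
oo-oo---oo-----
-oo-oo---oo----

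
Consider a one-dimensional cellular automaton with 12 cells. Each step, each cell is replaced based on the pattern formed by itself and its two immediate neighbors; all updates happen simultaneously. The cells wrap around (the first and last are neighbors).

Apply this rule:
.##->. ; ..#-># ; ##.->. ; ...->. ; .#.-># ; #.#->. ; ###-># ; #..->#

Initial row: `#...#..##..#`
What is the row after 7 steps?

.#.####..##.
##..##.##..#
#.##.....##.
#...#...#...
##.###.###.#
#...#...#...  (repeats step 4; period 2)
step 7: ##.###.###.#

##.###.###.#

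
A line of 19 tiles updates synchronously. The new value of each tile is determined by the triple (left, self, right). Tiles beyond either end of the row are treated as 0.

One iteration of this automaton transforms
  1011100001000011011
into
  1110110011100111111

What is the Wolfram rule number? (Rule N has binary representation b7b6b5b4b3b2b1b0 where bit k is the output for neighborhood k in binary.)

126

position 3: 111 → 0  (bit 7 = 0)
position 4: 110 → 1  (bit 6 = 1)
position 1: 101 → 1  (bit 5 = 1)
position 5: 100 → 1  (bit 4 = 1)
position 2: 011 → 1  (bit 3 = 1)
position 0: 010 → 1  (bit 2 = 1)
position 8: 001 → 1  (bit 1 = 1)
position 6: 000 → 0  (bit 0 = 0)
bits b7..b0 = 01111110 = 126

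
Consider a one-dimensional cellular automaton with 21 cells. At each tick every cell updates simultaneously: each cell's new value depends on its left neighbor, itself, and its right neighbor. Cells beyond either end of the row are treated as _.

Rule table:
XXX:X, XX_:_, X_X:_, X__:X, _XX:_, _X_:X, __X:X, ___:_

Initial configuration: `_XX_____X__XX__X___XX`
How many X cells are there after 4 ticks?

10

tick 1: X__X___XXXX__XXXX_X__
tick 2: XXXXX_X_XX_XX_XX__XX_
tick 3: _XXX__X_________XX__X
tick 4: X_X_XXXX_______X__XXX
count of X: 10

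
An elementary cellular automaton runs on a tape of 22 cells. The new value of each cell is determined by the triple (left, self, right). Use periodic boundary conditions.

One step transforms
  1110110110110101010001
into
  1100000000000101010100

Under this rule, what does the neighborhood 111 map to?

At position 0 the neighborhood is 111; the next row has 1 there.

1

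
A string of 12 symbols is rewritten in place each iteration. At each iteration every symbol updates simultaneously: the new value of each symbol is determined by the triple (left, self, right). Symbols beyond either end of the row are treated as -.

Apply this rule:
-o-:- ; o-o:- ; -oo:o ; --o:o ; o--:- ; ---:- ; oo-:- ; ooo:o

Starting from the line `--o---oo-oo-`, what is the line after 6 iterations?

oo--o-------

-o---oo--o--
o---oo--o---
---oo--o----
--oo--o-----
-oo--o------
oo--o-------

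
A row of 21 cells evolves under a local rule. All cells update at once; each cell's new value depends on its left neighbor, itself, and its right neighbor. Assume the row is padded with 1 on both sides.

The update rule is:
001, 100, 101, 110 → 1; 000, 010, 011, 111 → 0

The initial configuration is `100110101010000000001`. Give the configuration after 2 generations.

111011010101000000010
001101101010100000101

001101101010100000101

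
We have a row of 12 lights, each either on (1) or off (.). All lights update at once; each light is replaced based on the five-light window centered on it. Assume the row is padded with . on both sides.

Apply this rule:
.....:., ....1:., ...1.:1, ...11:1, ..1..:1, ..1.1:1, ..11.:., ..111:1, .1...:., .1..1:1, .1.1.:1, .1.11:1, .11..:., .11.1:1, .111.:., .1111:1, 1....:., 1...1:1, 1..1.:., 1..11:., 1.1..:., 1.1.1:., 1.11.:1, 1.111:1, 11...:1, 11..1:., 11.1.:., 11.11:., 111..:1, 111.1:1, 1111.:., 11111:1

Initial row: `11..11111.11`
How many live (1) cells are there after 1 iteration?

....111.1.1.
count of 1: 5

5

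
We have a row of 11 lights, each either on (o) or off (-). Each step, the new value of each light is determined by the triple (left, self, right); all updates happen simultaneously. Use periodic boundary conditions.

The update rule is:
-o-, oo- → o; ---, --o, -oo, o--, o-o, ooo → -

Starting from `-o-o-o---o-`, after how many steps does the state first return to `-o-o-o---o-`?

1

-o-o-o---o-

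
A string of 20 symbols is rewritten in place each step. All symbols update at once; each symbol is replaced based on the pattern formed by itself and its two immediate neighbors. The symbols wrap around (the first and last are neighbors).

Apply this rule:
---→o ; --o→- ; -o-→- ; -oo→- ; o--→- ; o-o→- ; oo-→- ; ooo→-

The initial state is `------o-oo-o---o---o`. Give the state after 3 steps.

-oooo--------o---o--
------oooooo---o---o
-oooo--------o---o--

-oooo--------o---o--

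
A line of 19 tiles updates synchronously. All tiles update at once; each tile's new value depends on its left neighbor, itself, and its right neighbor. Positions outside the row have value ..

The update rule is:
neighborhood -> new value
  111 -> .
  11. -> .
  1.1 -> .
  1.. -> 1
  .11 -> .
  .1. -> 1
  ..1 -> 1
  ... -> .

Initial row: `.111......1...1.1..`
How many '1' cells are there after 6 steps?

6

1...1....111.11.11.
11.111..1.........1
......1111.......11
.....1....1.....1..
....111..111...111.
...1...11...1.1...1
count of 1: 6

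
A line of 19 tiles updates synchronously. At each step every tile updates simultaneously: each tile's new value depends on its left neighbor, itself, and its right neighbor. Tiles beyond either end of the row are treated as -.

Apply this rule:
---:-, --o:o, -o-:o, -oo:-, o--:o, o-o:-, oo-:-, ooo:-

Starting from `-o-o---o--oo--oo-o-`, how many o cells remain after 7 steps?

7

oo-oo-oooo--oo---oo
----------oo--o-o--
---------o--ooo-oo-
--------oooo------o
-------o----o----oo
------ooo--ooo--o--
-----o---oo---oooo-
count of o: 7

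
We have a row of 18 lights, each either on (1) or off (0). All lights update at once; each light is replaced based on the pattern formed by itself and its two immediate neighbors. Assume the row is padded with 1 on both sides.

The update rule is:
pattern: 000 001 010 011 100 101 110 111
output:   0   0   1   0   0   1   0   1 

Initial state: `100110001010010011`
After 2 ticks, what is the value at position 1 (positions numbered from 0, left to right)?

0

000000001110010001
000000000100010000
position 1 holds 0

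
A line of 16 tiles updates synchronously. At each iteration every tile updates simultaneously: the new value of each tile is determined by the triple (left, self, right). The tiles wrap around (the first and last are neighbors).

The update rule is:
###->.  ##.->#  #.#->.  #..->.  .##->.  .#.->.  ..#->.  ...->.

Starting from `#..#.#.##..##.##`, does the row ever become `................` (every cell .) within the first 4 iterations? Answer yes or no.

iteration 1: #.......#...#...
iteration 2: ................
all cells are . at iteration 2

yes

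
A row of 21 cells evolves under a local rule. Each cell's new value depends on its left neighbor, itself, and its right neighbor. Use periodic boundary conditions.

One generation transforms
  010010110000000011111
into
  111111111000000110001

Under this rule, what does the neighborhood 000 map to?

0

At position 9 the neighborhood is 000; the next row has 0 there.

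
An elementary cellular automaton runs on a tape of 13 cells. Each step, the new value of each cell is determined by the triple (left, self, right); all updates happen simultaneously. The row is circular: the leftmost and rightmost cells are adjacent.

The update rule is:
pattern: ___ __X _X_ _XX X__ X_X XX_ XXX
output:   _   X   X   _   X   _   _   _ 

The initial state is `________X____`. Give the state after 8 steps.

XXXX_________

step 1: _______XXX___
step 2: ______X___X__
step 3: _____XXX_XXX_
step 4: ____X_______X
step 5: X__XXX_____XX
step 6: _XX___X___X__
step 7: X__X_XXX_XXX_
step 8: XXXX_________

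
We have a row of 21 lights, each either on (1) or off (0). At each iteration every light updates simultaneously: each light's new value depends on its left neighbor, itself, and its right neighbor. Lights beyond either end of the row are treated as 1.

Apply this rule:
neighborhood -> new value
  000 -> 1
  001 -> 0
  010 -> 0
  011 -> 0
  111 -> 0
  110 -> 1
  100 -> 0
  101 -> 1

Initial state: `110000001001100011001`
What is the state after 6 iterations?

010111100000101001000
101000101110010000010
110010010010000111001
010000000000110001000
100111111110010100010
100000000010001001001

100000000010001001001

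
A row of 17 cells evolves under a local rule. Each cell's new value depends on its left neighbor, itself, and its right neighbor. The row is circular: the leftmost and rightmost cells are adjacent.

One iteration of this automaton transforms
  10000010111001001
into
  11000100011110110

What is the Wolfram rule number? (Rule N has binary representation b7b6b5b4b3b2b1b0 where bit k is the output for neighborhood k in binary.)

210

position 9: 111 → 1  (bit 7 = 1)
position 0: 110 → 1  (bit 6 = 1)
position 7: 101 → 0  (bit 5 = 0)
position 1: 100 → 1  (bit 4 = 1)
position 8: 011 → 0  (bit 3 = 0)
position 6: 010 → 0  (bit 2 = 0)
position 5: 001 → 1  (bit 1 = 1)
position 2: 000 → 0  (bit 0 = 0)
bits b7..b0 = 11010010 = 210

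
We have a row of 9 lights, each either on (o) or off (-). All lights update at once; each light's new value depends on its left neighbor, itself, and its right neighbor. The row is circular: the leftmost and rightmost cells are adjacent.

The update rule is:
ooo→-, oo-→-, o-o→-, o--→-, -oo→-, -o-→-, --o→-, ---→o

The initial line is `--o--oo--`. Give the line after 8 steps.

step 1: o-------o
step 2: --ooooo--
step 3: o-------o  (repeats step 1; period 2)
step 8: --ooooo--

--ooooo--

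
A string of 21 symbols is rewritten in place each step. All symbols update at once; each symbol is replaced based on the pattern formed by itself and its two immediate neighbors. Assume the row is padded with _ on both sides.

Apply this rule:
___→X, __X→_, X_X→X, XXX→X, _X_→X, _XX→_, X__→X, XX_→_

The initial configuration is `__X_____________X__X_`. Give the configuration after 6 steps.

step 1: X_XXXXXXXXXXXXX_XX_XX
step 2: XX_XXXXXXXXXXX_X__X__
step 3: __X_XXXXXXXXX_XXX_XXX
step 4: X_XX_XXXXXXX_X_X_X_X_
step 5: XX__X_XXXXX_XXXXXXXXX
step 6: __X_XX_XXX_X_XXXXXXX_

__X_XX_XXX_X_XXXXXXX_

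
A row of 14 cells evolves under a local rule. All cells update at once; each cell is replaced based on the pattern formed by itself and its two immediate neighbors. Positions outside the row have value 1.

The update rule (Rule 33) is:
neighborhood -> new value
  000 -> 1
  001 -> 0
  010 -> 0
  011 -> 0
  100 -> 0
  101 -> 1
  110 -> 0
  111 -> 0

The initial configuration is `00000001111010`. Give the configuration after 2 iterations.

10000001110010

01111100000101
10000001110010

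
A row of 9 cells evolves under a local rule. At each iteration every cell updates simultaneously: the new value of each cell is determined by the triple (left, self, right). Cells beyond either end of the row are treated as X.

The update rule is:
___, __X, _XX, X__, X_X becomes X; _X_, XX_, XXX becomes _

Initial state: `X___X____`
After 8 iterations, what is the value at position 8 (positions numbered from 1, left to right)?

X

_XXX_XXXX
XX__XX___
__XXX_XXX
XXX__XX__
___XXX_XX
XXXX__XX_
____XXX_X
XXXXX__XX
position 8 holds X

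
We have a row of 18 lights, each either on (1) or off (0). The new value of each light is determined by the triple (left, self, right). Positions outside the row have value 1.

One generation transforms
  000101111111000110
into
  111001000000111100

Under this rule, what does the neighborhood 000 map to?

1

At position 1 the neighborhood is 000; the next row has 1 there.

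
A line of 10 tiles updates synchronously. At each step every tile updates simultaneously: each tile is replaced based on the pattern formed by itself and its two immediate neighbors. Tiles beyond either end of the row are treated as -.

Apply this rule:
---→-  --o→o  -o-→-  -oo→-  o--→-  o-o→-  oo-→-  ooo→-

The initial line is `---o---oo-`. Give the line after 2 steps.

-o---o----

--o---o---
-o---o----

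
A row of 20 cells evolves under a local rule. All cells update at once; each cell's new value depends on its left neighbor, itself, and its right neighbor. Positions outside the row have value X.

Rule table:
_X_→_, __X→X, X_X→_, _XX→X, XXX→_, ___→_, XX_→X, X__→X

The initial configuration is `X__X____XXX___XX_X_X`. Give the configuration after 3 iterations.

XX_XXX__X_XX___XX_X_

iteration 1: XXX_X__XX_XX_XXX___X
iteration 2: __X__XXXX_XX_X_XX_XX
iteration 3: XX_XXX__X_XX___XX_X_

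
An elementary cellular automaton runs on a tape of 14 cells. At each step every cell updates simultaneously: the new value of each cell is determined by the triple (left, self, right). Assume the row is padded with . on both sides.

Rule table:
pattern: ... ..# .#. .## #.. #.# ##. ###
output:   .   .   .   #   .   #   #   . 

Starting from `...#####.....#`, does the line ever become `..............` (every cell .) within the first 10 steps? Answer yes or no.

yes

...#...#......
..............
all cells are . at step 2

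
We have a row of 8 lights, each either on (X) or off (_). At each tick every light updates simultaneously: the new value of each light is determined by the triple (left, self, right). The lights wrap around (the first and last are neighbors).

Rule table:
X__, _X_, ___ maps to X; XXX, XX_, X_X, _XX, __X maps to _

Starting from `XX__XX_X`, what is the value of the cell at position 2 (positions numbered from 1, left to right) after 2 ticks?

_

__X_____
X_XXXXXX
position 2 holds _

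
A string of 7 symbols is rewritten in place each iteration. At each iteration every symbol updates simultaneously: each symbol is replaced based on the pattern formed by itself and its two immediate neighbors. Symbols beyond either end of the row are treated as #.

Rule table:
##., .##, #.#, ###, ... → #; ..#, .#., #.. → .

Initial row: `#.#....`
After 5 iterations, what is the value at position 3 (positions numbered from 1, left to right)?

iteration 1: ##..##.
iteration 2: ##..###
iteration 3: ##..###  (fixed point — unchanged through iteration 5)
position 3 holds .

.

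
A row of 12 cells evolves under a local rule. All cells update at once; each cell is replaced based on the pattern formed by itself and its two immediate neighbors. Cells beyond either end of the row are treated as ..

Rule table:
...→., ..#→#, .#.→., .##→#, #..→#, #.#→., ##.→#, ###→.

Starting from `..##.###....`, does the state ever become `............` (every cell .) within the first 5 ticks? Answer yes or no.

.###.#.##...
##.#...###..
##..#.##.##.
####..##.###
#..#####.#.#
tick 5 is #..#####.#.#, still not uniform .

no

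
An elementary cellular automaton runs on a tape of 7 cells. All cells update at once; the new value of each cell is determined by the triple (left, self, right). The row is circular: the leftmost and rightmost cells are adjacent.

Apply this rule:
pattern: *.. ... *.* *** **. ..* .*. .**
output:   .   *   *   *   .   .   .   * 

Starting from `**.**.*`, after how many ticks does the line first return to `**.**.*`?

*.**.**
.**.***
**.***.
*.***.*
.***.**
***.**.
**.**.*

7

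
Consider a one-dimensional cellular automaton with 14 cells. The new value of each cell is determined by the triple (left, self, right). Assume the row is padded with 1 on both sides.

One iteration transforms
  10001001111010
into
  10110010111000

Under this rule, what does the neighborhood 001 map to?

1

At position 3 the neighborhood is 001; the next row has 1 there.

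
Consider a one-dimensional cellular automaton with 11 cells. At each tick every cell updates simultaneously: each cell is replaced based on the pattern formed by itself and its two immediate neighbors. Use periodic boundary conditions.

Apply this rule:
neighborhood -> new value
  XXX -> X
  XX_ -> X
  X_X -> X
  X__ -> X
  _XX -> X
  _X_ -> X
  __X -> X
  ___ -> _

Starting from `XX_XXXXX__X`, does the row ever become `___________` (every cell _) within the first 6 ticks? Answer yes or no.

no

XXXXXXXXXXX
XXXXXXXXXXX  (fixed point — unchanged through tick 6)
tick 6 is XXXXXXXXXXX, still not uniform _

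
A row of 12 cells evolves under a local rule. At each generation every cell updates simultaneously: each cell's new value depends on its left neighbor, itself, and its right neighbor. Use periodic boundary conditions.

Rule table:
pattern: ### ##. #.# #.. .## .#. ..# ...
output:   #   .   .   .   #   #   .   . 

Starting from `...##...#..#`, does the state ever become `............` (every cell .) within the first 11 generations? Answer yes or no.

no

...#....#..#
...#....#..#  (fixed point — unchanged through generation 11)
generation 11 is ...#....#..#, still not uniform .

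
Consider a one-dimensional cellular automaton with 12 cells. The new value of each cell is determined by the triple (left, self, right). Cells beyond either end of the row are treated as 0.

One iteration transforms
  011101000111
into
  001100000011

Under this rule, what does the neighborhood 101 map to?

At position 4 the neighborhood is 101; the next row has 0 there.

0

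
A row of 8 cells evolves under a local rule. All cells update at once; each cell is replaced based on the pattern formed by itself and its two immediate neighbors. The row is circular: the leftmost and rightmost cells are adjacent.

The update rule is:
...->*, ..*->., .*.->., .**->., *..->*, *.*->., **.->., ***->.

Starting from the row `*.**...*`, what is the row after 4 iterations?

iteration 1: ....**..
iteration 2: ***...**
iteration 3: ...**...
iteration 4: **...***

**...***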